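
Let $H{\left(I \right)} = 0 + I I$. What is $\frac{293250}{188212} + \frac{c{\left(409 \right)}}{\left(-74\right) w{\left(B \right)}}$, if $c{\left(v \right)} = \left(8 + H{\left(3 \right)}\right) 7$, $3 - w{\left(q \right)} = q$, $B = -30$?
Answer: $\frac{86714909}{57451713} \approx 1.5094$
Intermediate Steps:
$w{\left(q \right)} = 3 - q$
$H{\left(I \right)} = I^{2}$ ($H{\left(I \right)} = 0 + I^{2} = I^{2}$)
$c{\left(v \right)} = 119$ ($c{\left(v \right)} = \left(8 + 3^{2}\right) 7 = \left(8 + 9\right) 7 = 17 \cdot 7 = 119$)
$\frac{293250}{188212} + \frac{c{\left(409 \right)}}{\left(-74\right) w{\left(B \right)}} = \frac{293250}{188212} + \frac{119}{\left(-74\right) \left(3 - -30\right)} = 293250 \cdot \frac{1}{188212} + \frac{119}{\left(-74\right) \left(3 + 30\right)} = \frac{146625}{94106} + \frac{119}{\left(-74\right) 33} = \frac{146625}{94106} + \frac{119}{-2442} = \frac{146625}{94106} + 119 \left(- \frac{1}{2442}\right) = \frac{146625}{94106} - \frac{119}{2442} = \frac{86714909}{57451713}$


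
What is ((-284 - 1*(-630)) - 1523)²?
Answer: 1385329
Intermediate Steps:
((-284 - 1*(-630)) - 1523)² = ((-284 + 630) - 1523)² = (346 - 1523)² = (-1177)² = 1385329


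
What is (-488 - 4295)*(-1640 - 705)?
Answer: 11216135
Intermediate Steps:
(-488 - 4295)*(-1640 - 705) = -4783*(-2345) = 11216135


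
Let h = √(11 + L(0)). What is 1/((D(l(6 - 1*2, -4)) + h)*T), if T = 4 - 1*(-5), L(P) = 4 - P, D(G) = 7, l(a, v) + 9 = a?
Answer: 7/306 - √15/306 ≈ 0.010219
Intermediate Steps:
l(a, v) = -9 + a
T = 9 (T = 4 + 5 = 9)
h = √15 (h = √(11 + (4 - 1*0)) = √(11 + (4 + 0)) = √(11 + 4) = √15 ≈ 3.8730)
1/((D(l(6 - 1*2, -4)) + h)*T) = 1/((7 + √15)*9) = 1/(63 + 9*√15)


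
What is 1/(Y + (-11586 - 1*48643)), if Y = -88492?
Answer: -1/148721 ≈ -6.7240e-6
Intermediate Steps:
1/(Y + (-11586 - 1*48643)) = 1/(-88492 + (-11586 - 1*48643)) = 1/(-88492 + (-11586 - 48643)) = 1/(-88492 - 60229) = 1/(-148721) = -1/148721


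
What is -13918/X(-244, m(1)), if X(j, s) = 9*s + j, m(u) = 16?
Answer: 6959/50 ≈ 139.18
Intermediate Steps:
X(j, s) = j + 9*s
-13918/X(-244, m(1)) = -13918/(-244 + 9*16) = -13918/(-244 + 144) = -13918/(-100) = -13918*(-1/100) = 6959/50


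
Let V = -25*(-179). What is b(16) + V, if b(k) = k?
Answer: 4491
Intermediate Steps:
V = 4475
b(16) + V = 16 + 4475 = 4491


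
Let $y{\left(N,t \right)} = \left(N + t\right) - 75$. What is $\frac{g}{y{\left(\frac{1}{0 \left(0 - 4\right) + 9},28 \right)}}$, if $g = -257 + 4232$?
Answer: $- \frac{35775}{422} \approx -84.775$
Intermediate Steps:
$g = 3975$
$y{\left(N,t \right)} = -75 + N + t$
$\frac{g}{y{\left(\frac{1}{0 \left(0 - 4\right) + 9},28 \right)}} = \frac{3975}{-75 + \frac{1}{0 \left(0 - 4\right) + 9} + 28} = \frac{3975}{-75 + \frac{1}{0 \left(-4\right) + 9} + 28} = \frac{3975}{-75 + \frac{1}{0 + 9} + 28} = \frac{3975}{-75 + \frac{1}{9} + 28} = \frac{3975}{- \frac{422}{9}} = 3975 \left(- \frac{9}{422}\right) = - \frac{35775}{422}$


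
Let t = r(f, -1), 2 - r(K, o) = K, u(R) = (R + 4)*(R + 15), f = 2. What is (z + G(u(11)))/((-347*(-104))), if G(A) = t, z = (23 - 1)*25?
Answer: 275/18044 ≈ 0.015241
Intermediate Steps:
u(R) = (4 + R)*(15 + R)
z = 550 (z = 22*25 = 550)
r(K, o) = 2 - K
t = 0 (t = 2 - 1*2 = 2 - 2 = 0)
G(A) = 0
(z + G(u(11)))/((-347*(-104))) = (550 + 0)/((-347*(-104))) = 550/36088 = 550*(1/36088) = 275/18044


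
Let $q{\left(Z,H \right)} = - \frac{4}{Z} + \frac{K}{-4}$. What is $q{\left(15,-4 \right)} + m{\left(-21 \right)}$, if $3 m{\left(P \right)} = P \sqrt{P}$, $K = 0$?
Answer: $- \frac{4}{15} - 7 i \sqrt{21} \approx -0.26667 - 32.078 i$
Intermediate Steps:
$m{\left(P \right)} = \frac{P^{\frac{3}{2}}}{3}$ ($m{\left(P \right)} = \frac{P \sqrt{P}}{3} = \frac{P^{\frac{3}{2}}}{3}$)
$q{\left(Z,H \right)} = - \frac{4}{Z}$ ($q{\left(Z,H \right)} = - \frac{4}{Z} + \frac{0}{-4} = - \frac{4}{Z} + 0 \left(- \frac{1}{4}\right) = - \frac{4}{Z} + 0 = - \frac{4}{Z}$)
$q{\left(15,-4 \right)} + m{\left(-21 \right)} = - \frac{4}{15} + \frac{\left(-21\right)^{\frac{3}{2}}}{3} = \left(-4\right) \frac{1}{15} + \frac{\left(-21\right) i \sqrt{21}}{3} = - \frac{4}{15} - 7 i \sqrt{21}$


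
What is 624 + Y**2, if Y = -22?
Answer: 1108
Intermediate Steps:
624 + Y**2 = 624 + (-22)**2 = 624 + 484 = 1108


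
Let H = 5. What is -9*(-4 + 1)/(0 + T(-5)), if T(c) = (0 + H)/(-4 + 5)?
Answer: 27/5 ≈ 5.4000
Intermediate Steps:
T(c) = 5 (T(c) = (0 + 5)/(-4 + 5) = 5/1 = 5*1 = 5)
-9*(-4 + 1)/(0 + T(-5)) = -9*(-4 + 1)/(0 + 5) = -(-27)/5 = -9*(-⅗) = 27/5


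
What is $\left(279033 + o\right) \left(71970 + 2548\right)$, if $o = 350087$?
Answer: $46880764160$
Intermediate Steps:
$\left(279033 + o\right) \left(71970 + 2548\right) = \left(279033 + 350087\right) \left(71970 + 2548\right) = 629120 \cdot 74518 = 46880764160$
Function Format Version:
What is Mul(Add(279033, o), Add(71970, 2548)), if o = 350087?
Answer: 46880764160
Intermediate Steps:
Mul(Add(279033, o), Add(71970, 2548)) = Mul(Add(279033, 350087), Add(71970, 2548)) = Mul(629120, 74518) = 46880764160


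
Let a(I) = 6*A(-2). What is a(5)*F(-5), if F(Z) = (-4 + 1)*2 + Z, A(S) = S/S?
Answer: -66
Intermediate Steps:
A(S) = 1
a(I) = 6 (a(I) = 6*1 = 6)
F(Z) = -6 + Z (F(Z) = -3*2 + Z = -6 + Z)
a(5)*F(-5) = 6*(-6 - 5) = 6*(-11) = -66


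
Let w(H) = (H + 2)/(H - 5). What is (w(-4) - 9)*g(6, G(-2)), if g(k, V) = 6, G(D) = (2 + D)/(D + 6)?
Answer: -158/3 ≈ -52.667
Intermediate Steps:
G(D) = (2 + D)/(6 + D)
w(H) = (2 + H)/(-5 + H)
(w(-4) - 9)*g(6, G(-2)) = ((2 - 4)/(-5 - 4) - 9)*6 = (-2/(-9) - 9)*6 = (-⅑*(-2) - 9)*6 = (2/9 - 9)*6 = -79/9*6 = -158/3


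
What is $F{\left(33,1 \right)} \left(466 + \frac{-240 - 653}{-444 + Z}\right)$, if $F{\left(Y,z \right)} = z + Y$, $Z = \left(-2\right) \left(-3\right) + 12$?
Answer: $\frac{3389953}{213} \approx 15915.0$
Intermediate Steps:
$Z = 18$ ($Z = 6 + 12 = 18$)
$F{\left(Y,z \right)} = Y + z$
$F{\left(33,1 \right)} \left(466 + \frac{-240 - 653}{-444 + Z}\right) = \left(33 + 1\right) \left(466 + \frac{-240 - 653}{-444 + 18}\right) = 34 \left(466 - \frac{893}{-426}\right) = 34 \left(466 - - \frac{893}{426}\right) = 34 \left(466 + \frac{893}{426}\right) = 34 \cdot \frac{199409}{426} = \frac{3389953}{213}$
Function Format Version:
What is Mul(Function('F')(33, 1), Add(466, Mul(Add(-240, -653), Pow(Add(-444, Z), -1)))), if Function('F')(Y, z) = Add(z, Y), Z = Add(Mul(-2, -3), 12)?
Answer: Rational(3389953, 213) ≈ 15915.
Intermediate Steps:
Z = 18 (Z = Add(6, 12) = 18)
Function('F')(Y, z) = Add(Y, z)
Mul(Function('F')(33, 1), Add(466, Mul(Add(-240, -653), Pow(Add(-444, Z), -1)))) = Mul(Add(33, 1), Add(466, Mul(Add(-240, -653), Pow(Add(-444, 18), -1)))) = Mul(34, Add(466, Mul(-893, Pow(-426, -1)))) = Mul(34, Add(466, Mul(-893, Rational(-1, 426)))) = Mul(34, Add(466, Rational(893, 426))) = Mul(34, Rational(199409, 426)) = Rational(3389953, 213)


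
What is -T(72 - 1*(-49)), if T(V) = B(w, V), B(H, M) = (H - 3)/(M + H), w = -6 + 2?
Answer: 7/117 ≈ 0.059829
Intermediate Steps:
w = -4
B(H, M) = (-3 + H)/(H + M)
T(V) = -7/(-4 + V) (T(V) = (-3 - 4)/(-4 + V) = -7/(-4 + V))
-T(72 - 1*(-49)) = -(-7)/(-4 + (72 - 1*(-49))) = -(-7)/(-4 + (72 + 49)) = -(-7)/(-4 + 121) = -(-7)/117 = -1*(-7/117) = 7/117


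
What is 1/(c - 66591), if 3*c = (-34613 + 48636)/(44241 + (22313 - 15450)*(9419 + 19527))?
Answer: -596101917/39695022740924 ≈ -1.5017e-5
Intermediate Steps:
c = 14023/596101917 (c = ((-34613 + 48636)/(44241 + (22313 - 15450)*(9419 + 19527)))/3 = (14023/(44241 + 6863*28946))/3 = (14023/(44241 + 198656398))/3 = (14023/198700639)/3 = (14023*(1/198700639))/3 = (1/3)*(14023/198700639) = 14023/596101917 ≈ 2.3525e-5)
1/(c - 66591) = 1/(14023/596101917 - 66591) = 1/(-39695022740924/596101917) = -596101917/39695022740924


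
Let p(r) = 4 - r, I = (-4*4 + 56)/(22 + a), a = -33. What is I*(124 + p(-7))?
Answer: -5400/11 ≈ -490.91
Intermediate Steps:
I = -40/11 (I = (-4*4 + 56)/(22 - 33) = (-16 + 56)/(-11) = 40*(-1/11) = -40/11 ≈ -3.6364)
I*(124 + p(-7)) = -40*(124 + (4 - 1*(-7)))/11 = -40*(124 + (4 + 7))/11 = -40*(124 + 11)/11 = -40/11*135 = -5400/11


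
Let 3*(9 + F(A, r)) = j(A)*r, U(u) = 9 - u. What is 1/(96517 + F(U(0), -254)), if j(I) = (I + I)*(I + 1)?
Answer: 1/81268 ≈ 1.2305e-5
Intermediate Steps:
j(I) = 2*I*(1 + I) (j(I) = (2*I)*(1 + I) = 2*I*(1 + I))
F(A, r) = -9 + 2*A*r*(1 + A)/3 (F(A, r) = -9 + ((2*A*(1 + A))*r)/3 = -9 + (2*A*r*(1 + A))/3 = -9 + 2*A*r*(1 + A)/3)
1/(96517 + F(U(0), -254)) = 1/(96517 + (-9 + (2/3)*(9 - 1*0)*(-254)*(1 + (9 - 1*0)))) = 1/(96517 + (-9 + (2/3)*(9 + 0)*(-254)*(1 + (9 + 0)))) = 1/(96517 + (-9 + (2/3)*9*(-254)*(1 + 9))) = 1/(96517 + (-9 + (2/3)*9*(-254)*10)) = 1/(96517 + (-9 - 15240)) = 1/(96517 - 15249) = 1/81268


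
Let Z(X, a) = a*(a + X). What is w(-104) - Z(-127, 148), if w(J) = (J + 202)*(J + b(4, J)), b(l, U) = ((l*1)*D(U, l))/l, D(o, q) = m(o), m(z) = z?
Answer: -23492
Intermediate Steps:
D(o, q) = o
Z(X, a) = a*(X + a)
b(l, U) = U (b(l, U) = ((l*1)*U)/l = (l*U)/l = (U*l)/l = U)
w(J) = 2*J*(202 + J) (w(J) = (J + 202)*(J + J) = (202 + J)*(2*J) = 2*J*(202 + J))
w(-104) - Z(-127, 148) = 2*(-104)*(202 - 104) - 148*(-127 + 148) = 2*(-104)*98 - 148*21 = -20384 - 1*3108 = -20384 - 3108 = -23492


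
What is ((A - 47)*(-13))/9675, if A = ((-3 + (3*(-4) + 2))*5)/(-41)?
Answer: 24206/396675 ≈ 0.061022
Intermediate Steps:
A = 65/41 (A = ((-3 + (-12 + 2))*5)*(-1/41) = ((-3 - 10)*5)*(-1/41) = -13*5*(-1/41) = -65*(-1/41) = 65/41 ≈ 1.5854)
((A - 47)*(-13))/9675 = ((65/41 - 47)*(-13))/9675 = -1862/41*(-13)*(1/9675) = (24206/41)*(1/9675) = 24206/396675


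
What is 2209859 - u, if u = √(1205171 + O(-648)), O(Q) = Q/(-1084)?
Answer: 2209859 - √88509007313/271 ≈ 2.2088e+6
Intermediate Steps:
O(Q) = -Q/1084 (O(Q) = Q*(-1/1084) = -Q/1084)
u = √88509007313/271 (u = √(1205171 - 1/1084*(-648)) = √(1205171 + 162/271) = √(326601503/271) = √88509007313/271 ≈ 1097.8)
2209859 - u = 2209859 - √88509007313/271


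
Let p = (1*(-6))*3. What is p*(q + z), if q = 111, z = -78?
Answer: -594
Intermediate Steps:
p = -18 (p = -6*3 = -18)
p*(q + z) = -18*(111 - 78) = -18*33 = -594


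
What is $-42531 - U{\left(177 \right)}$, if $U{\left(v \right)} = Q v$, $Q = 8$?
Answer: $-43947$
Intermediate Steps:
$U{\left(v \right)} = 8 v$
$-42531 - U{\left(177 \right)} = -42531 - 8 \cdot 177 = -42531 - 1416 = -43947$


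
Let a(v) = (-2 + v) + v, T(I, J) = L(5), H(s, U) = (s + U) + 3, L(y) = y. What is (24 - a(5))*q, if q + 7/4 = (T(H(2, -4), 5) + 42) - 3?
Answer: 676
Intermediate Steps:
H(s, U) = 3 + U + s (H(s, U) = (U + s) + 3 = 3 + U + s)
T(I, J) = 5
a(v) = -2 + 2*v
q = 169/4 (q = -7/4 + ((5 + 42) - 3) = -7/4 + (47 - 3) = -7/4 + 44 = 169/4 ≈ 42.250)
(24 - a(5))*q = (24 - (-2 + 2*5))*(169/4) = (24 - (-2 + 10))*(169/4) = (24 - 1*8)*(169/4) = (24 - 8)*(169/4) = 16*(169/4) = 676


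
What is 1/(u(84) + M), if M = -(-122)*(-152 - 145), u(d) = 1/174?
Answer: -174/6304715 ≈ -2.7598e-5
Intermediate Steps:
u(d) = 1/174
M = -36234 (M = -(-122)*(-297) = -1*36234 = -36234)
1/(u(84) + M) = 1/(1/174 - 36234) = 1/(-6304715/174) = -174/6304715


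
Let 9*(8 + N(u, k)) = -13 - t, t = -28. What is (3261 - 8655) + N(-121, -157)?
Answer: -16201/3 ≈ -5400.3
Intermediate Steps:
N(u, k) = -19/3 (N(u, k) = -8 + (-13 - 1*(-28))/9 = -8 + (-13 + 28)/9 = -8 + (⅑)*15 = -8 + 5/3 = -19/3)
(3261 - 8655) + N(-121, -157) = (3261 - 8655) - 19/3 = -5394 - 19/3 = -16201/3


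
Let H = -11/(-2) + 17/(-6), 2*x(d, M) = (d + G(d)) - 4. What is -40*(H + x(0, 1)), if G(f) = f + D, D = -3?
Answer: 100/3 ≈ 33.333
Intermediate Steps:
G(f) = -3 + f (G(f) = f - 3 = -3 + f)
x(d, M) = -7/2 + d (x(d, M) = ((d + (-3 + d)) - 4)/2 = ((-3 + 2*d) - 4)/2 = (-7 + 2*d)/2 = -7/2 + d)
H = 8/3 (H = -11*(-½) + 17*(-⅙) = 11/2 - 17/6 = 8/3 ≈ 2.6667)
-40*(H + x(0, 1)) = -40*(8/3 + (-7/2 + 0)) = -40*(8/3 - 7/2) = -40*(-⅚) = 100/3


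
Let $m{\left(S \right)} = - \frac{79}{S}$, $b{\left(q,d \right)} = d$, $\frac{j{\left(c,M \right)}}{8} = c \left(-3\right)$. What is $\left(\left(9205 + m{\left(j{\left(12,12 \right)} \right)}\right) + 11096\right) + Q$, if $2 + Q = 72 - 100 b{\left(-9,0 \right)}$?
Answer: $\frac{5866927}{288} \approx 20371.0$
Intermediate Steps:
$j{\left(c,M \right)} = - 24 c$ ($j{\left(c,M \right)} = 8 c \left(-3\right) = 8 \left(- 3 c\right) = - 24 c$)
$Q = 70$ ($Q = -2 + \left(72 - 0\right) = -2 + \left(72 + 0\right) = -2 + 72 = 70$)
$\left(\left(9205 + m{\left(j{\left(12,12 \right)} \right)}\right) + 11096\right) + Q = \left(\left(9205 - \frac{79}{\left(-24\right) 12}\right) + 11096\right) + 70 = \left(\left(9205 - \frac{79}{-288}\right) + 11096\right) + 70 = \left(\left(9205 - - \frac{79}{288}\right) + 11096\right) + 70 = \left(\left(9205 + \frac{79}{288}\right) + 11096\right) + 70 = \left(\frac{2651119}{288} + 11096\right) + 70 = \frac{5846767}{288} + 70 = \frac{5866927}{288}$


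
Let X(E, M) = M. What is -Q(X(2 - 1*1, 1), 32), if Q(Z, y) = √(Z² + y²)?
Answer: -5*√41 ≈ -32.016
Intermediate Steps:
-Q(X(2 - 1*1, 1), 32) = -√(1² + 32²) = -√(1 + 1024) = -√1025 = -5*√41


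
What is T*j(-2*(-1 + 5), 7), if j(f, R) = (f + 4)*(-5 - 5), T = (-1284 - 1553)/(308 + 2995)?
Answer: -113480/3303 ≈ -34.357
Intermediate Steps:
T = -2837/3303 ≈ -0.85892
j(f, R) = -40 - 10*f (j(f, R) = (4 + f)*(-10) = -40 - 10*f)
T*j(-2*(-1 + 5), 7) = -2837*(-40 - (-20)*(-1 + 5))/3303 = -2837*(-40 - (-20)*4)/3303 = -2837*(-40 - 10*(-8))/3303 = -2837*(-40 + 80)/3303 = -2837/3303*40 = -113480/3303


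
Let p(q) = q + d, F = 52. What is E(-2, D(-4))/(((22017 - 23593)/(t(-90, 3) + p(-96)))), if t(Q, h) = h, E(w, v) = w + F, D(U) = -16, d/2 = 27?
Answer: 975/788 ≈ 1.2373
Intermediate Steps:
d = 54 (d = 2*27 = 54)
p(q) = 54 + q (p(q) = q + 54 = 54 + q)
E(w, v) = 52 + w (E(w, v) = w + 52 = 52 + w)
E(-2, D(-4))/(((22017 - 23593)/(t(-90, 3) + p(-96)))) = (52 - 2)/(((22017 - 23593)/(3 + (54 - 96)))) = 50/((-1576/(3 - 42))) = 50/((-1576/(-39))) = 50/((-1576*(-1/39))) = 50/(1576/39) = 50*(39/1576) = 975/788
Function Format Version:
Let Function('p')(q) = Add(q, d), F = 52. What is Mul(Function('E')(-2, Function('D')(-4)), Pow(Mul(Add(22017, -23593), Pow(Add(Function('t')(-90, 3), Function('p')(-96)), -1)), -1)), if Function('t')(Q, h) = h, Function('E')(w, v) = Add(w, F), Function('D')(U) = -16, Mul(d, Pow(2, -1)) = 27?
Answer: Rational(975, 788) ≈ 1.2373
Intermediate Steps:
d = 54 (d = Mul(2, 27) = 54)
Function('p')(q) = Add(54, q) (Function('p')(q) = Add(q, 54) = Add(54, q))
Function('E')(w, v) = Add(52, w) (Function('E')(w, v) = Add(w, 52) = Add(52, w))
Mul(Function('E')(-2, Function('D')(-4)), Pow(Mul(Add(22017, -23593), Pow(Add(Function('t')(-90, 3), Function('p')(-96)), -1)), -1)) = Mul(Add(52, -2), Pow(Mul(Add(22017, -23593), Pow(Add(3, Add(54, -96)), -1)), -1)) = Mul(50, Pow(Mul(-1576, Pow(Add(3, -42), -1)), -1)) = Mul(50, Pow(Mul(-1576, Pow(-39, -1)), -1)) = Mul(50, Pow(Mul(-1576, Rational(-1, 39)), -1)) = Mul(50, Pow(Rational(1576, 39), -1)) = Mul(50, Rational(39, 1576)) = Rational(975, 788)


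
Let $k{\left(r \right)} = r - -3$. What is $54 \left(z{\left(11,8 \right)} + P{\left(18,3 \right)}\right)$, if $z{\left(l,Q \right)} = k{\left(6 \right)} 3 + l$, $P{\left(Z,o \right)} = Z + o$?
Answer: $3186$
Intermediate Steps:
$k{\left(r \right)} = 3 + r$ ($k{\left(r \right)} = r + 3 = 3 + r$)
$z{\left(l,Q \right)} = 27 + l$ ($z{\left(l,Q \right)} = \left(3 + 6\right) 3 + l = 9 \cdot 3 + l = 27 + l$)
$54 \left(z{\left(11,8 \right)} + P{\left(18,3 \right)}\right) = 54 \left(\left(27 + 11\right) + \left(18 + 3\right)\right) = 54 \left(38 + 21\right) = 54 \cdot 59 = 3186$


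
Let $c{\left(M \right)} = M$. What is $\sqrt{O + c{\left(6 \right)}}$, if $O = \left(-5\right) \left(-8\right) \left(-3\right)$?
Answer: $i \sqrt{114} \approx 10.677 i$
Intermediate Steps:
$O = -120$ ($O = 40 \left(-3\right) = -120$)
$\sqrt{O + c{\left(6 \right)}} = \sqrt{-120 + 6} = \sqrt{-114} = i \sqrt{114}$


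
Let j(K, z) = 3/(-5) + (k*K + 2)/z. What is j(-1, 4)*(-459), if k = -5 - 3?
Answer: -8721/10 ≈ -872.10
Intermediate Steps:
k = -8
j(K, z) = -⅗ + (2 - 8*K)/z (j(K, z) = 3/(-5) + (-8*K + 2)/z = 3*(-⅕) + (2 - 8*K)/z = -⅗ + (2 - 8*K)/z)
j(-1, 4)*(-459) = ((⅕)*(10 - 40*(-1) - 3*4)/4)*(-459) = ((⅕)*(¼)*(10 + 40 - 12))*(-459) = ((⅕)*(¼)*38)*(-459) = (19/10)*(-459) = -8721/10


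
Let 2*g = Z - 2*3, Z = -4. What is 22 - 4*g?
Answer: 42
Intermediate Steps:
g = -5 (g = (-4 - 2*3)/2 = (-4 - 6)/2 = (½)*(-10) = -5)
22 - 4*g = 22 - 4*(-5) = 22 + 20 = 42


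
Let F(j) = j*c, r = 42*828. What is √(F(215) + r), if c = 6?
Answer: √36066 ≈ 189.91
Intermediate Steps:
r = 34776
F(j) = 6*j (F(j) = j*6 = 6*j)
√(F(215) + r) = √(6*215 + 34776) = √(1290 + 34776) = √36066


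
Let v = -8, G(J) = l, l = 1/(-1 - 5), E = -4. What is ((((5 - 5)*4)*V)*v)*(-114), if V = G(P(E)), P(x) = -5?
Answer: 0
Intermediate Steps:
l = -1/6 (l = 1/(-6) = -1/6 ≈ -0.16667)
G(J) = -1/6
V = -1/6 ≈ -0.16667
((((5 - 5)*4)*V)*v)*(-114) = ((((5 - 5)*4)*(-1/6))*(-8))*(-114) = (((0*4)*(-1/6))*(-8))*(-114) = ((0*(-1/6))*(-8))*(-114) = (0*(-8))*(-114) = 0*(-114) = 0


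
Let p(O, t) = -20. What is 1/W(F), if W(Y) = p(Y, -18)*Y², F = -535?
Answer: -1/5724500 ≈ -1.7469e-7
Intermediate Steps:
W(Y) = -20*Y²
1/W(F) = 1/(-20*(-535)²) = 1/(-20*286225) = 1/(-5724500) = -1/5724500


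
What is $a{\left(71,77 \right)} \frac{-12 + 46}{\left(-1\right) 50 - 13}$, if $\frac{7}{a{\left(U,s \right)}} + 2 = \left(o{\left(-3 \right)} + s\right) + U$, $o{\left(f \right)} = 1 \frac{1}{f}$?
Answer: $- \frac{34}{1311} \approx -0.025934$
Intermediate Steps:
$o{\left(f \right)} = \frac{1}{f}$
$a{\left(U,s \right)} = \frac{7}{- \frac{7}{3} + U + s}$ ($a{\left(U,s \right)} = \frac{7}{-2 + \left(\left(\frac{1}{-3} + s\right) + U\right)} = \frac{7}{-2 + \left(\left(- \frac{1}{3} + s\right) + U\right)} = \frac{7}{-2 + \left(- \frac{1}{3} + U + s\right)} = \frac{7}{- \frac{7}{3} + U + s}$)
$a{\left(71,77 \right)} \frac{-12 + 46}{\left(-1\right) 50 - 13} = \frac{21}{-7 + 3 \cdot 71 + 3 \cdot 77} \frac{-12 + 46}{\left(-1\right) 50 - 13} = \frac{21}{-7 + 213 + 231} \frac{34}{-50 - 13} = \frac{21}{437} \frac{34}{-63} = 21 \cdot \frac{1}{437} \cdot 34 \left(- \frac{1}{63}\right) = \frac{21}{437} \left(- \frac{34}{63}\right) = - \frac{34}{1311}$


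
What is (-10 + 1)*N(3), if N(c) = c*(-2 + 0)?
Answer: 54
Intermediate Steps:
N(c) = -2*c (N(c) = c*(-2) = -2*c)
(-10 + 1)*N(3) = (-10 + 1)*(-2*3) = -9*(-6) = 54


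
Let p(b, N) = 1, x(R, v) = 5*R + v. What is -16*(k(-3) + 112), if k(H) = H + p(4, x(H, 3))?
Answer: -1760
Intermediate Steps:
x(R, v) = v + 5*R
k(H) = 1 + H (k(H) = H + 1 = 1 + H)
-16*(k(-3) + 112) = -16*((1 - 3) + 112) = -16*(-2 + 112) = -16*110 = -1760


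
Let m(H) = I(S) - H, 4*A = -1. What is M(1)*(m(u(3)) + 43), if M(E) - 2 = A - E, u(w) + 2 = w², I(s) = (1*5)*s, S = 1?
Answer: 123/4 ≈ 30.750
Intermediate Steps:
A = -¼ (A = (¼)*(-1) = -¼ ≈ -0.25000)
I(s) = 5*s
u(w) = -2 + w²
M(E) = 7/4 - E (M(E) = 2 + (-¼ - E) = 7/4 - E)
m(H) = 5 - H (m(H) = 5*1 - H = 5 - H)
M(1)*(m(u(3)) + 43) = (7/4 - 1*1)*((5 - (-2 + 3²)) + 43) = (7/4 - 1)*((5 - (-2 + 9)) + 43) = 3*((5 - 1*7) + 43)/4 = 3*((5 - 7) + 43)/4 = 3*(-2 + 43)/4 = (¾)*41 = 123/4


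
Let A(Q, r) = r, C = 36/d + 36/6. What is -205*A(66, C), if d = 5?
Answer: -2706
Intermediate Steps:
C = 66/5 (C = 36/5 + 36/6 = 36*(1/5) + 36*(1/6) = 36/5 + 6 = 66/5 ≈ 13.200)
-205*A(66, C) = -205*66/5 = -2706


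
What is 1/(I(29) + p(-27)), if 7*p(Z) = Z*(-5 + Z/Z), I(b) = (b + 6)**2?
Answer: 7/8683 ≈ 0.00080617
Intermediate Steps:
I(b) = (6 + b)**2
p(Z) = -4*Z/7 (p(Z) = (Z*(-5 + Z/Z))/7 = (Z*(-5 + 1))/7 = (Z*(-4))/7 = (-4*Z)/7 = -4*Z/7)
1/(I(29) + p(-27)) = 1/((6 + 29)**2 - 4/7*(-27)) = 1/(35**2 + 108/7) = 1/(1225 + 108/7) = 1/(8683/7) = 7/8683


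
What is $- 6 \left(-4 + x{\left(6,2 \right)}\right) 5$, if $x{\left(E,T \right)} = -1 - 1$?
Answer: $180$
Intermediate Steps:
$x{\left(E,T \right)} = -2$ ($x{\left(E,T \right)} = -1 - 1 = -2$)
$- 6 \left(-4 + x{\left(6,2 \right)}\right) 5 = - 6 \left(-4 - 2\right) 5 = \left(-6\right) \left(-6\right) 5 = 36 \cdot 5 = 180$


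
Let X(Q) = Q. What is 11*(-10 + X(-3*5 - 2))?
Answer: -297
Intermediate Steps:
11*(-10 + X(-3*5 - 2)) = 11*(-10 + (-3*5 - 2)) = 11*(-10 + (-15 - 2)) = 11*(-10 - 17) = 11*(-27) = -297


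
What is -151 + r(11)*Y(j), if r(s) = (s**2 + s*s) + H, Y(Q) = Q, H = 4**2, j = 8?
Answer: 1913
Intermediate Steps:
H = 16
r(s) = 16 + 2*s**2 (r(s) = (s**2 + s*s) + 16 = (s**2 + s**2) + 16 = 2*s**2 + 16 = 16 + 2*s**2)
-151 + r(11)*Y(j) = -151 + (16 + 2*11**2)*8 = -151 + (16 + 2*121)*8 = -151 + (16 + 242)*8 = -151 + 258*8 = -151 + 2064 = 1913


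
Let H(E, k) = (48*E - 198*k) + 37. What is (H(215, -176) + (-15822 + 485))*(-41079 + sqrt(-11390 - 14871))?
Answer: -1226947572 + 29868*I*sqrt(26261) ≈ -1.2269e+9 + 4.8402e+6*I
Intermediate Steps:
H(E, k) = 37 - 198*k + 48*E (H(E, k) = (-198*k + 48*E) + 37 = 37 - 198*k + 48*E)
(H(215, -176) + (-15822 + 485))*(-41079 + sqrt(-11390 - 14871)) = ((37 - 198*(-176) + 48*215) + (-15822 + 485))*(-41079 + sqrt(-11390 - 14871)) = ((37 + 34848 + 10320) - 15337)*(-41079 + sqrt(-26261)) = (45205 - 15337)*(-41079 + I*sqrt(26261)) = 29868*(-41079 + I*sqrt(26261)) = -1226947572 + 29868*I*sqrt(26261)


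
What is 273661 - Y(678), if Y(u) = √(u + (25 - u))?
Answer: 273656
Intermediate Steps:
Y(u) = 5 (Y(u) = √25 = 5)
273661 - Y(678) = 273661 - 1*5 = 273661 - 5 = 273656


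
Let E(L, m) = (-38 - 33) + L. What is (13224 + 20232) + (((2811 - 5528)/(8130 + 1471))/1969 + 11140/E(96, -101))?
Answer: 291312887897/8592895 ≈ 33902.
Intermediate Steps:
E(L, m) = -71 + L
(13224 + 20232) + (((2811 - 5528)/(8130 + 1471))/1969 + 11140/E(96, -101)) = (13224 + 20232) + (((2811 - 5528)/(8130 + 1471))/1969 + 11140/(-71 + 96)) = 33456 + (-2717/9601*(1/1969) + 11140/25) = 33456 + (-2717*1/9601*(1/1969) + 11140*(1/25)) = 33456 + (-2717/9601*1/1969 + 2228/5) = 33456 + (-247/1718579 + 2228/5) = 33456 + 3828992777/8592895 = 291312887897/8592895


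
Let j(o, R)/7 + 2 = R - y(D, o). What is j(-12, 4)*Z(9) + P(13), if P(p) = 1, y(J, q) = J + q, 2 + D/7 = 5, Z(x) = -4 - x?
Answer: 638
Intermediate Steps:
D = 21 (D = -14 + 7*5 = -14 + 35 = 21)
j(o, R) = -161 - 7*o + 7*R (j(o, R) = -14 + 7*(R - (21 + o)) = -14 + 7*(R + (-21 - o)) = -14 + 7*(-21 + R - o) = -14 + (-147 - 7*o + 7*R) = -161 - 7*o + 7*R)
j(-12, 4)*Z(9) + P(13) = (-161 - 7*(-12) + 7*4)*(-4 - 1*9) + 1 = (-161 + 84 + 28)*(-4 - 9) + 1 = -49*(-13) + 1 = 637 + 1 = 638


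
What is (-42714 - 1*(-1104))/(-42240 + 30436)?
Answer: 20805/5902 ≈ 3.5251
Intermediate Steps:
(-42714 - 1*(-1104))/(-42240 + 30436) = (-42714 + 1104)/(-11804) = -41610*(-1/11804) = 20805/5902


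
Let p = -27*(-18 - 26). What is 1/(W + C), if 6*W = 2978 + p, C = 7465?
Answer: 3/24478 ≈ 0.00012256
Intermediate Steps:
p = 1188 (p = -27*(-44) = 1188)
W = 2083/3 (W = (2978 + 1188)/6 = (1/6)*4166 = 2083/3 ≈ 694.33)
1/(W + C) = 1/(2083/3 + 7465) = 1/(24478/3) = 3/24478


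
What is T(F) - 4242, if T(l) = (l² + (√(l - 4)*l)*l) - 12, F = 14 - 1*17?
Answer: -4245 + 9*I*√7 ≈ -4245.0 + 23.812*I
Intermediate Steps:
F = -3 (F = 14 - 17 = -3)
T(l) = -12 + l² + l²*√(-4 + l) (T(l) = (l² + (√(-4 + l)*l)*l) - 12 = (l² + (l*√(-4 + l))*l) - 12 = (l² + l²*√(-4 + l)) - 12 = -12 + l² + l²*√(-4 + l))
T(F) - 4242 = (-12 + (-3)² + (-3)²*√(-4 - 3)) - 4242 = (-12 + 9 + 9*√(-7)) - 4242 = (-12 + 9 + 9*(I*√7)) - 4242 = (-12 + 9 + 9*I*√7) - 4242 = (-3 + 9*I*√7) - 4242 = -4245 + 9*I*√7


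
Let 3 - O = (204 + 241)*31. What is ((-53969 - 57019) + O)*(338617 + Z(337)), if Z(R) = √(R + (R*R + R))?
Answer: -42252629260 - 124780*√114243 ≈ -4.2295e+10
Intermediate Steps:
Z(R) = √(R² + 2*R) (Z(R) = √(R + (R² + R)) = √(R + (R + R²)) = √(R² + 2*R))
O = -13792 (O = 3 - (204 + 241)*31 = 3 - 445*31 = 3 - 1*13795 = 3 - 13795 = -13792)
((-53969 - 57019) + O)*(338617 + Z(337)) = ((-53969 - 57019) - 13792)*(338617 + √(337*(2 + 337))) = (-110988 - 13792)*(338617 + √(337*339)) = -124780*(338617 + √114243) = -42252629260 - 124780*√114243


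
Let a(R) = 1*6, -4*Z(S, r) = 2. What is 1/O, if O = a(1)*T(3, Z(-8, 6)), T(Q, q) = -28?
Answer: -1/168 ≈ -0.0059524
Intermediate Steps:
Z(S, r) = -½ (Z(S, r) = -¼*2 = -½)
a(R) = 6
O = -168 (O = 6*(-28) = -168)
1/O = 1/(-168) = -1/168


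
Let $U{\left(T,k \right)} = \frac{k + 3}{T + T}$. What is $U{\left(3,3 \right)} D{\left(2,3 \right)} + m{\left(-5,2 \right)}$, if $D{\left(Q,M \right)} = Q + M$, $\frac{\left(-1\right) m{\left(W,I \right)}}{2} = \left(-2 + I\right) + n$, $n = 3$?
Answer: $-1$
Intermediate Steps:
$m{\left(W,I \right)} = -2 - 2 I$ ($m{\left(W,I \right)} = - 2 \left(\left(-2 + I\right) + 3\right) = - 2 \left(1 + I\right) = -2 - 2 I$)
$D{\left(Q,M \right)} = M + Q$
$U{\left(T,k \right)} = \frac{3 + k}{2 T}$
$U{\left(3,3 \right)} D{\left(2,3 \right)} + m{\left(-5,2 \right)} = \frac{3 + 3}{2 \cdot 3} \left(3 + 2\right) - 6 = \frac{1}{2} \cdot \frac{1}{3} \cdot 6 \cdot 5 - 6 = 1 \cdot 5 - 6 = 5 - 6 = -1$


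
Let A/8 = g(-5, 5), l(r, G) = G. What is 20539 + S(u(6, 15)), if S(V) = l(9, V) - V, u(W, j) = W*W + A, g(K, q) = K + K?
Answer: 20539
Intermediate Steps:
g(K, q) = 2*K
A = -80 (A = 8*(2*(-5)) = 8*(-10) = -80)
u(W, j) = -80 + W**2 (u(W, j) = W*W - 80 = W**2 - 80 = -80 + W**2)
S(V) = 0 (S(V) = V - V = 0)
20539 + S(u(6, 15)) = 20539 + 0 = 20539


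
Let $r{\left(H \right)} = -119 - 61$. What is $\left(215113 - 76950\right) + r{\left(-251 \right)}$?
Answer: $137983$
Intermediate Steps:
$r{\left(H \right)} = -180$ ($r{\left(H \right)} = -119 - 61 = -180$)
$\left(215113 - 76950\right) + r{\left(-251 \right)} = \left(215113 - 76950\right) - 180 = 138163 - 180 = 137983$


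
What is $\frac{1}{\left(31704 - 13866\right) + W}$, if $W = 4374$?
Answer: $\frac{1}{22212} \approx 4.5021 \cdot 10^{-5}$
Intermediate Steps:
$\frac{1}{\left(31704 - 13866\right) + W} = \frac{1}{\left(31704 - 13866\right) + 4374} = \frac{1}{17838 + 4374} = \frac{1}{22212}$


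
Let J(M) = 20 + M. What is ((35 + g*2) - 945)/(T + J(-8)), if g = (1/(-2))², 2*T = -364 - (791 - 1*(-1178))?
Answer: 1819/2309 ≈ 0.78779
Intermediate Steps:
T = -2333/2 (T = (-364 - (791 - 1*(-1178)))/2 = (-364 - (791 + 1178))/2 = (-364 - 1*1969)/2 = (-364 - 1969)/2 = (½)*(-2333) = -2333/2 ≈ -1166.5)
g = ¼ (g = (1*(-½))² = (-½)² = ¼ ≈ 0.25000)
((35 + g*2) - 945)/(T + J(-8)) = ((35 + (¼)*2) - 945)/(-2333/2 + (20 - 8)) = ((35 + ½) - 945)/(-2333/2 + 12) = (71/2 - 945)/(-2309/2) = -1819/2*(-2/2309) = 1819/2309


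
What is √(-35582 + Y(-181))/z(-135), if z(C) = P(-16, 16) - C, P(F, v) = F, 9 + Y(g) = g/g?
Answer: I*√35590/119 ≈ 1.5853*I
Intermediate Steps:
Y(g) = -8 (Y(g) = -9 + g/g = -9 + 1 = -8)
z(C) = -16 - C
√(-35582 + Y(-181))/z(-135) = √(-35582 - 8)/(-16 - 1*(-135)) = √(-35590)/(-16 + 135) = (I*√35590)/119 = (I*√35590)*(1/119) = I*√35590/119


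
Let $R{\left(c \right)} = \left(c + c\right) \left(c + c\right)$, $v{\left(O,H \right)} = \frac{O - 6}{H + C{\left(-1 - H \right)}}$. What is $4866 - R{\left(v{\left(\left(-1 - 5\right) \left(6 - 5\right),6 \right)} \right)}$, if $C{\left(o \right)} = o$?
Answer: $4290$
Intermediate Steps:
$v{\left(O,H \right)} = 6 - O$ ($v{\left(O,H \right)} = \frac{O - 6}{H - \left(1 + H\right)} = \frac{-6 + O}{-1} = \left(-6 + O\right) \left(-1\right) = 6 - O$)
$R{\left(c \right)} = 4 c^{2}$ ($R{\left(c \right)} = 2 c 2 c = 4 c^{2}$)
$4866 - R{\left(v{\left(\left(-1 - 5\right) \left(6 - 5\right),6 \right)} \right)} = 4866 - 4 \left(6 - \left(-1 - 5\right) \left(6 - 5\right)\right)^{2} = 4866 - 4 \left(6 - \left(-6\right) 1\right)^{2} = 4866 - 4 \left(6 - -6\right)^{2} = 4866 - 4 \left(6 + 6\right)^{2} = 4866 - 4 \cdot 12^{2} = 4866 - 4 \cdot 144 = 4866 - 576 = 4290$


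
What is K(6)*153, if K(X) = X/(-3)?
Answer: -306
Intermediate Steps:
K(X) = -X/3 (K(X) = X*(-⅓) = -X/3)
K(6)*153 = -⅓*6*153 = -2*153 = -306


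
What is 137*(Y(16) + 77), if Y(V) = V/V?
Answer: 10686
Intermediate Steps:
Y(V) = 1
137*(Y(16) + 77) = 137*(1 + 77) = 137*78 = 10686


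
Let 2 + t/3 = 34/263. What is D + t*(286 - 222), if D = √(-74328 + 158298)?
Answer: -94464/263 + 3*√9330 ≈ -69.403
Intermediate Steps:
t = -1476/263 (t = -6 + 3*(34/263) = -6 + 102/263 = -1476/263 ≈ -5.6122)
D = 3*√9330 (D = √83970 = 3*√9330 ≈ 289.78)
D + t*(286 - 222) = 3*√9330 - 1476*(286 - 222)/263 = 3*√9330 - 1476/263*64 = 3*√9330 - 94464/263 = -94464/263 + 3*√9330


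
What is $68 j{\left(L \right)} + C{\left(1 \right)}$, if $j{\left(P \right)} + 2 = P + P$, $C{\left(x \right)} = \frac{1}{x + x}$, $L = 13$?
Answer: $\frac{3265}{2} \approx 1632.5$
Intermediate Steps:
$C{\left(x \right)} = \frac{1}{2 x}$
$j{\left(P \right)} = -2 + 2 P$ ($j{\left(P \right)} = -2 + \left(P + P\right) = -2 + 2 P$)
$68 j{\left(L \right)} + C{\left(1 \right)} = 68 \left(-2 + 2 \cdot 13\right) + \frac{1}{2 \cdot 1} = 68 \left(-2 + 26\right) + \frac{1}{2} \cdot 1 = 68 \cdot 24 + \frac{1}{2} = 1632 + \frac{1}{2} = \frac{3265}{2}$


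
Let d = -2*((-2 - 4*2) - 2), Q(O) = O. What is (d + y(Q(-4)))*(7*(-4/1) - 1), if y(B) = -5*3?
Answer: -261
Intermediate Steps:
y(B) = -15
d = 24 (d = -2*((-2 - 8) - 2) = -2*(-10 - 2) = -2*(-12) = 24)
(d + y(Q(-4)))*(7*(-4/1) - 1) = (24 - 15)*(7*(-4/1) - 1) = 9*(7*(-4*1) - 1) = 9*(7*(-4) - 1) = 9*(-28 - 1) = 9*(-29) = -261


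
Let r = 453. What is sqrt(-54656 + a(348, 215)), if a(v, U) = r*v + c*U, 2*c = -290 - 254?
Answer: 2*sqrt(11127) ≈ 210.97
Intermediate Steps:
c = -272 (c = (-290 - 254)/2 = (1/2)*(-544) = -272)
a(v, U) = -272*U + 453*v (a(v, U) = 453*v - 272*U = -272*U + 453*v)
sqrt(-54656 + a(348, 215)) = sqrt(-54656 + (-272*215 + 453*348)) = sqrt(-54656 + (-58480 + 157644)) = sqrt(-54656 + 99164) = sqrt(44508) = 2*sqrt(11127)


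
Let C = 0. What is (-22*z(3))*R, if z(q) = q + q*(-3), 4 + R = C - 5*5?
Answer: -3828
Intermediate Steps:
R = -29 (R = -4 + (0 - 5*5) = -4 + (0 - 25) = -4 - 25 = -29)
z(q) = -2*q (z(q) = q - 3*q = -2*q)
(-22*z(3))*R = -(-44)*3*(-29) = -22*(-6)*(-29) = 132*(-29) = -3828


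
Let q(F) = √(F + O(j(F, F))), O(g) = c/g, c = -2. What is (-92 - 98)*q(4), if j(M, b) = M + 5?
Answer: -190*√34/3 ≈ -369.29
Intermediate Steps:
j(M, b) = 5 + M
O(g) = -2/g
q(F) = √(F - 2/(5 + F))
(-92 - 98)*q(4) = (-92 - 98)*√((-2 + 4*(5 + 4))/(5 + 4)) = -190*√(-2 + 4*9)/3 = -190*√(-2 + 36)/3 = -190*√34/3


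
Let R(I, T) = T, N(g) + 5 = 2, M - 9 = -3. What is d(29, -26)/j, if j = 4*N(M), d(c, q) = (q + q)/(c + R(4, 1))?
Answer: 13/90 ≈ 0.14444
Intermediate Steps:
M = 6 (M = 9 - 3 = 6)
N(g) = -3 (N(g) = -5 + 2 = -3)
d(c, q) = 2*q/(1 + c) (d(c, q) = (q + q)/(c + 1) = (2*q)/(1 + c) = 2*q/(1 + c))
j = -12 (j = 4*(-3) = -12)
d(29, -26)/j = (2*(-26)/(1 + 29))/(-12) = (2*(-26)/30)*(-1/12) = (2*(-26)*(1/30))*(-1/12) = -26/15*(-1/12) = 13/90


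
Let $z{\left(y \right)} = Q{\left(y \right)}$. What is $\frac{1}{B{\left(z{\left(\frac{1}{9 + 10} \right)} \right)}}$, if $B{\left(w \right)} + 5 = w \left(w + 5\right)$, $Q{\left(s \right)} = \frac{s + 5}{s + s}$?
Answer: $\frac{1}{2539} \approx 0.00039386$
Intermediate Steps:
$Q{\left(s \right)} = \frac{5 + s}{2 s}$
$z{\left(y \right)} = \frac{5 + y}{2 y}$
$B{\left(w \right)} = -5 + w \left(5 + w\right)$ ($B{\left(w \right)} = -5 + w \left(w + 5\right) = -5 + w \left(5 + w\right)$)
$\frac{1}{B{\left(z{\left(\frac{1}{9 + 10} \right)} \right)}} = \frac{1}{-5 + \left(\frac{5 + \frac{1}{9 + 10}}{2 \frac{1}{9 + 10}}\right)^{2} + 5 \frac{5 + \frac{1}{9 + 10}}{2 \frac{1}{9 + 10}}} = \frac{1}{-5 + \left(\frac{5 + \frac{1}{19}}{2 \cdot \frac{1}{19}}\right)^{2} + 5 \frac{5 + \frac{1}{19}}{2 \cdot \frac{1}{19}}} = \frac{1}{-5 + \left(\frac{\frac{1}{\frac{1}{19}} \left(5 + \frac{1}{19}\right)}{2}\right)^{2} + 5 \frac{\frac{1}{\frac{1}{19}} \left(5 + \frac{1}{19}\right)}{2}} = \frac{1}{-5 + \left(\frac{1}{2} \cdot 19 \cdot \frac{96}{19}\right)^{2} + 5 \cdot \frac{1}{2} \cdot 19 \cdot \frac{96}{19}} = \frac{1}{-5 + 48^{2} + 5 \cdot 48} = \frac{1}{-5 + 2304 + 240} = \frac{1}{2539}$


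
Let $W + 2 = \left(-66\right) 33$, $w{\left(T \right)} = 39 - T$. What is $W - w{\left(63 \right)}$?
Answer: $-2156$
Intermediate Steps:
$W = -2180$ ($W = -2 - 2178 = -2180$)
$W - w{\left(63 \right)} = -2180 - \left(39 - 63\right) = -2180 - -24 = -2180 + 24 = -2156$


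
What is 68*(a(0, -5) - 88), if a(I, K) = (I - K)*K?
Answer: -7684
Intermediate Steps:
a(I, K) = K*(I - K)
68*(a(0, -5) - 88) = 68*(-5*(0 - 1*(-5)) - 88) = 68*(-5*(0 + 5) - 88) = 68*(-5*5 - 88) = 68*(-25 - 88) = 68*(-113) = -7684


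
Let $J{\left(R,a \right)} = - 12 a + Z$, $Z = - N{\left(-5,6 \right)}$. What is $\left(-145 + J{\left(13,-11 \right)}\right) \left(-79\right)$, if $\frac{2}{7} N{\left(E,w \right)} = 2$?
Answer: $1580$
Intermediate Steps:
$N{\left(E,w \right)} = 7$ ($N{\left(E,w \right)} = \frac{7}{2} \cdot 2 = 7$)
$Z = -7$ ($Z = \left(-1\right) 7 = -7$)
$J{\left(R,a \right)} = -7 - 12 a$ ($J{\left(R,a \right)} = - 12 a - 7 = -7 - 12 a$)
$\left(-145 + J{\left(13,-11 \right)}\right) \left(-79\right) = \left(-145 - -125\right) \left(-79\right) = \left(-145 + \left(-7 + 132\right)\right) \left(-79\right) = \left(-145 + 125\right) \left(-79\right) = \left(-20\right) \left(-79\right) = 1580$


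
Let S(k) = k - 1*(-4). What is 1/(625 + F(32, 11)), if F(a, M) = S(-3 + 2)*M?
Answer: 1/658 ≈ 0.0015198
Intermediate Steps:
S(k) = 4 + k (S(k) = k + 4 = 4 + k)
F(a, M) = 3*M (F(a, M) = (4 + (-3 + 2))*M = (4 - 1)*M = 3*M)
1/(625 + F(32, 11)) = 1/(625 + 3*11) = 1/(625 + 33) = 1/658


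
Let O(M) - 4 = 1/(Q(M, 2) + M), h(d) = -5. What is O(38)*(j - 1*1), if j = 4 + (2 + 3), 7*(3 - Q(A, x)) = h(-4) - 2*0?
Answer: 2350/73 ≈ 32.192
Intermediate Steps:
Q(A, x) = 26/7 (Q(A, x) = 3 - (-5 - 2*0)/7 = 3 - (-5 + 0)/7 = 3 - ⅐*(-5) = 3 + 5/7 = 26/7)
j = 9 (j = 4 + 5 = 9)
O(M) = 4 + 1/(26/7 + M)
O(38)*(j - 1*1) = ((111 + 28*38)/(26 + 7*38))*(9 - 1*1) = ((111 + 1064)/(26 + 266))*(9 - 1) = (1175/292)*8 = 2350/73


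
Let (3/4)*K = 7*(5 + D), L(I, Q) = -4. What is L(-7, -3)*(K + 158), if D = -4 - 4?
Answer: -520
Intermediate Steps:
D = -8
K = -28 (K = 4*(7*(5 - 8))/3 = 4*(7*(-3))/3 = (4/3)*(-21) = -28)
L(-7, -3)*(K + 158) = -4*(-28 + 158) = -4*130 = -520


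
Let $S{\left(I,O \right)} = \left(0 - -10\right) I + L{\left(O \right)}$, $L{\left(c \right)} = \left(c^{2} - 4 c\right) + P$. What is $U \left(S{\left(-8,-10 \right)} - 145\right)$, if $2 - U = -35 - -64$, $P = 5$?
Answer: $2160$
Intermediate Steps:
$L{\left(c \right)} = 5 + c^{2} - 4 c$ ($L{\left(c \right)} = \left(c^{2} - 4 c\right) + 5 = 5 + c^{2} - 4 c$)
$U = -27$ ($U = 2 - \left(-35 - -64\right) = 2 - \left(-35 + 64\right) = 2 - 29 = -27$)
$S{\left(I,O \right)} = 5 + O^{2} - 4 O + 10 I$ ($S{\left(I,O \right)} = \left(0 - -10\right) I + \left(5 + O^{2} - 4 O\right) = \left(0 + 10\right) I + \left(5 + O^{2} - 4 O\right) = 10 I + \left(5 + O^{2} - 4 O\right) = 5 + O^{2} - 4 O + 10 I$)
$U \left(S{\left(-8,-10 \right)} - 145\right) = - 27 \left(\left(5 + \left(-10\right)^{2} - -40 + 10 \left(-8\right)\right) - 145\right) = - 27 \left(\left(5 + 100 + 40 - 80\right) - 145\right) = - 27 \left(65 - 145\right) = \left(-27\right) \left(-80\right) = 2160$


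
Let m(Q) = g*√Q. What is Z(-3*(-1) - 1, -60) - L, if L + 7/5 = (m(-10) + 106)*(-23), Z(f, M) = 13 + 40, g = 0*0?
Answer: 12462/5 ≈ 2492.4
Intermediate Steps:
g = 0
Z(f, M) = 53
m(Q) = 0 (m(Q) = 0*√Q = 0)
L = -12197/5 (L = -7/5 + (0 + 106)*(-23) = -7/5 + 106*(-23) = -7/5 - 2438 = -12197/5 ≈ -2439.4)
Z(-3*(-1) - 1, -60) - L = 53 - 1*(-12197/5) = 53 + 12197/5 = 12462/5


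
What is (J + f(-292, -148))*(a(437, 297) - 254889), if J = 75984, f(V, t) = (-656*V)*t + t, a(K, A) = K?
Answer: 7194340224720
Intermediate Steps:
f(V, t) = t - 656*V*t (f(V, t) = -656*V*t + t = t - 656*V*t)
(J + f(-292, -148))*(a(437, 297) - 254889) = (75984 - 148*(1 - 656*(-292)))*(437 - 254889) = (75984 - 148*(1 + 191552))*(-254452) = (75984 - 148*191553)*(-254452) = (75984 - 28349844)*(-254452) = -28273860*(-254452) = 7194340224720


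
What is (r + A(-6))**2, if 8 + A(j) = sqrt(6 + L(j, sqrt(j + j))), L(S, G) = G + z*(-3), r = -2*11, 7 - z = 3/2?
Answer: (60 - sqrt(2)*sqrt(-21 + 4*I*sqrt(3)))**2/4 ≈ 857.85 - 193.52*I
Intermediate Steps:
z = 11/2 (z = 7 - 3/2 = 11/2 ≈ 5.5000)
r = -22
L(S, G) = -33/2 + G (L(S, G) = G + (11/2)*(-3) = G - 33/2 = -33/2 + G)
A(j) = -8 + sqrt(-21/2 + sqrt(2)*sqrt(j)) (A(j) = -8 + sqrt(6 + (-33/2 + sqrt(j + j))) = -8 + sqrt(6 + (-33/2 + sqrt(2*j))) = -8 + sqrt(6 + (-33/2 + sqrt(2)*sqrt(j))) = -8 + sqrt(-21/2 + sqrt(2)*sqrt(j)))
(r + A(-6))**2 = (-22 + (-8 + sqrt(-42 + 4*sqrt(2)*sqrt(-6))/2))**2 = (-22 + (-8 + sqrt(-42 + 4*sqrt(2)*(I*sqrt(6)))/2))**2 = (-22 + (-8 + sqrt(-42 + 8*I*sqrt(3))/2))**2 = (-30 + sqrt(-42 + 8*I*sqrt(3))/2)**2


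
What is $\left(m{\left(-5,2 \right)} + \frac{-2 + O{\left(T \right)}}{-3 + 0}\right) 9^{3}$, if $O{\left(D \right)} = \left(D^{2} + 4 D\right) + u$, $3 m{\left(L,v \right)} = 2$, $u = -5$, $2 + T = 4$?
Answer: $-729$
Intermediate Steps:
$T = 2$ ($T = -2 + 4 = 2$)
$m{\left(L,v \right)} = \frac{2}{3}$ ($m{\left(L,v \right)} = \frac{1}{3} \cdot 2 = \frac{2}{3}$)
$O{\left(D \right)} = -5 + D^{2} + 4 D$ ($O{\left(D \right)} = \left(D^{2} + 4 D\right) - 5 = -5 + D^{2} + 4 D$)
$\left(m{\left(-5,2 \right)} + \frac{-2 + O{\left(T \right)}}{-3 + 0}\right) 9^{3} = \left(\frac{2}{3} + \frac{-2 + \left(-5 + 2^{2} + 4 \cdot 2\right)}{-3 + 0}\right) 9^{3} = \left(\frac{2}{3} + \frac{-2 + \left(-5 + 4 + 8\right)}{-3}\right) 729 = \left(\frac{2}{3} + \left(-2 + 7\right) \left(- \frac{1}{3}\right)\right) 729 = \left(\frac{2}{3} + 5 \left(- \frac{1}{3}\right)\right) 729 = \left(\frac{2}{3} - \frac{5}{3}\right) 729 = \left(-1\right) 729 = -729$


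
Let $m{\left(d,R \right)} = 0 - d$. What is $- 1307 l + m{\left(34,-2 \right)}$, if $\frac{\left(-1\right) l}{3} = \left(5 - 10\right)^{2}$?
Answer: $97991$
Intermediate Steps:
$l = -75$ ($l = - 3 \left(5 - 10\right)^{2} = - 3 \left(-5\right)^{2} = \left(-3\right) 25 = -75$)
$m{\left(d,R \right)} = - d$
$- 1307 l + m{\left(34,-2 \right)} = \left(-1307\right) \left(-75\right) - 34 = 98025 - 34 = 97991$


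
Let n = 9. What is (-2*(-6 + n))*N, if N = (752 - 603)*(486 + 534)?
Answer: -911880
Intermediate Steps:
N = 151980 (N = 149*1020 = 151980)
(-2*(-6 + n))*N = -2*(-6 + 9)*151980 = -2*3*151980 = -6*151980 = -911880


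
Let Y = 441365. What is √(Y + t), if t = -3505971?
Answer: I*√3064606 ≈ 1750.6*I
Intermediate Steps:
√(Y + t) = √(441365 - 3505971) = √(-3064606) = I*√3064606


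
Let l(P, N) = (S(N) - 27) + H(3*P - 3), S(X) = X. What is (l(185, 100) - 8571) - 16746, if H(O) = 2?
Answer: -25242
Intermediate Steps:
l(P, N) = -25 + N (l(P, N) = (N - 27) + 2 = (-27 + N) + 2 = -25 + N)
(l(185, 100) - 8571) - 16746 = ((-25 + 100) - 8571) - 16746 = (75 - 8571) - 16746 = -8496 - 16746 = -25242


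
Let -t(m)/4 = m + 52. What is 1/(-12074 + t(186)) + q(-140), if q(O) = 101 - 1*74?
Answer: 351701/13026 ≈ 27.000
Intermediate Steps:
t(m) = -208 - 4*m (t(m) = -4*(m + 52) = -4*(52 + m) = -208 - 4*m)
q(O) = 27 (q(O) = 101 - 74 = 27)
1/(-12074 + t(186)) + q(-140) = 1/(-12074 + (-208 - 4*186)) + 27 = 1/(-12074 + (-208 - 744)) + 27 = 1/(-12074 - 952) + 27 = 1/(-13026) + 27 = -1/13026 + 27 = 351701/13026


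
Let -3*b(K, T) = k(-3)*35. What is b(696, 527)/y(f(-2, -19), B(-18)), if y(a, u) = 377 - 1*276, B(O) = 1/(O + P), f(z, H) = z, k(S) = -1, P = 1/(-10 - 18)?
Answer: 35/303 ≈ 0.11551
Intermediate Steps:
P = -1/28 (P = 1/(-28) = -1/28 ≈ -0.035714)
b(K, T) = 35/3 (b(K, T) = -(-1)*35/3 = -1/3*(-35) = 35/3)
B(O) = 1/(-1/28 + O) (B(O) = 1/(O - 1/28) = 1/(-1/28 + O))
y(a, u) = 101 (y(a, u) = 377 - 276 = 101)
b(696, 527)/y(f(-2, -19), B(-18)) = (35/3)/101 = (35/3)*(1/101) = 35/303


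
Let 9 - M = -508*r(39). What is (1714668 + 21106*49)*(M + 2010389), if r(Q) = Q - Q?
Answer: 5526306667076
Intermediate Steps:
r(Q) = 0
M = 9 (M = 9 - (-508)*0 = 9 - 1*0 = 9 + 0 = 9)
(1714668 + 21106*49)*(M + 2010389) = (1714668 + 21106*49)*(9 + 2010389) = (1714668 + 1034194)*2010398 = 2748862*2010398 = 5526306667076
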